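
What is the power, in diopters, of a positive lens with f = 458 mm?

f = 45.8 cm = 0.458 m.
P = 1/f = 1/(0.458 m) = +2.18 D.

P = +2.18 D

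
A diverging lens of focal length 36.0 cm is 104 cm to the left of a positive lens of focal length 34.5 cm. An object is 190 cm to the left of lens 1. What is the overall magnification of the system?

m = -0.0551

f₁ = −36.0 cm (diverging).
Lens 1: 1/d_i1 = 1/(-36.0) − 1/(190) = -0.03304, so d_i1 = -30.27 cm; m₁ = −d_i1/d_o1 = +0.1593.
d_o2 = 104 − (-30.27) = 134.3 cm.
Lens 2: 1/d_i2 = 1/(34.5) − 1/(134.3) = 0.02154, so d_i2 = 46.43 cm; m₂ = −d_i2/d_o2 = -0.3457.
m = m₁·m₂ = (+0.1593)(-0.3457) = -0.0551.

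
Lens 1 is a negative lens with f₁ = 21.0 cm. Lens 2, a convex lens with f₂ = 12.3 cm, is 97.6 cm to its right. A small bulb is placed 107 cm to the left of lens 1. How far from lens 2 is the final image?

13.8 cm

Lens 1 is diverging, so f₁ = −21.0 cm.
Lens 1: 1/d_i1 = 1/f₁ − 1/d_o1 = 1/(-21.0) − 1/(107) = -0.05696, so d_i1 = -17.55 cm.
The intermediate image is 17.55 cm to the left of lens 1 (virtual), which is 97.6 − (-17.55) = 115.1 cm to the left of lens 2, so d_o2 = +115.1 cm.
Lens 2: 1/d_i2 = 1/f₂ − 1/d_o2 = 1/(12.3) − 1/(115.1) = 0.07261, so d_i2 = 13.8 cm.
The final image is real, 13.8 cm to the right of lens 2 (overall magnification ≈ -0.020).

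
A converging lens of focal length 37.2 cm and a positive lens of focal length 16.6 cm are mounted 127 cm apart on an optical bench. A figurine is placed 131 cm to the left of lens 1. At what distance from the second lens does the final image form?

21.3 cm

Lens 1: 1/d_i1 = 1/f₁ − 1/d_o1 = 1/(37.2) − 1/(131) = 0.01925, so d_i1 = 51.95 cm.
The intermediate image is 51.95 cm to the right of lens 1, which is 127 − (51.95) = 75.05 cm to the left of lens 2, so d_o2 = +75.05 cm.
Lens 2: 1/d_i2 = 1/f₂ − 1/d_o2 = 1/(16.6) − 1/(75.05) = 0.04692, so d_i2 = 21.3 cm.
The final image is real, 21.3 cm to the right of lens 2 (overall magnification ≈ 0.11).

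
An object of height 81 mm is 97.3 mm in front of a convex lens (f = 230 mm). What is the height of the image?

1/d_i = 1/f − 1/d_o = 1/(230.0) − 1/(97.3) = -0.005930, so d_i = -168.6 mm.
m = −d_i/d_o = +1.733.
|h_i| = |m|·h_o = 1.733 × 81 = 140 mm. The image is virtual, upright and enlarged, on the same side as the object.

140 mm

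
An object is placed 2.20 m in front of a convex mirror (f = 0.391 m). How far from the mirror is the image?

0.332 m

For a convex mirror, f = -0.391 m.
Mirror equation: 1/d_i = 1/f − 1/d_o = 1/(-0.3910) − 1/(2.20) = -2.558 − 0.4545 = -3.012, so d_i = -0.332 m.
The image is virtual, upright and reduced, behind the mirror.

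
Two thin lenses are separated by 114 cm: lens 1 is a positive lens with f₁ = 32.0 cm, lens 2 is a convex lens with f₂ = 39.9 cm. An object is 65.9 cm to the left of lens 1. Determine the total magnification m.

m = +3.17

Lens 1: 1/d_i1 = 1/(32.0) − 1/(65.9) = 0.01608, so d_i1 = 62.21 cm; m₁ = −d_i1/d_o1 = -0.9440.
d_o2 = 114 − (62.21) = 51.79 cm.
Lens 2: 1/d_i2 = 1/(39.9) − 1/(51.79) = 0.005754, so d_i2 = 173.8 cm; m₂ = −d_i2/d_o2 = -3.356.
m = m₁·m₂ = (-0.9440)(-3.356) = +3.17.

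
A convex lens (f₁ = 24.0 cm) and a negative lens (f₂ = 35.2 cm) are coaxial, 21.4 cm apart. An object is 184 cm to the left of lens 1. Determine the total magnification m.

Lens 1: 1/d_i1 = 1/(24.0) − 1/(184) = 0.03623, so d_i1 = 27.60 cm; m₁ = −d_i1/d_o1 = -0.1500.
d_o2 = 21.4 − (27.60) = -6.200 cm (virtual object).
f₂ = −35.2 cm (diverging).
Lens 2: 1/d_i2 = 1/(-35.2) − 1/(-6.200) = 0.1329, so d_i2 = 7.526 cm; m₂ = −d_i2/d_o2 = +1.214.
m = m₁·m₂ = (-0.1500)(+1.214) = -0.182.

m = -0.182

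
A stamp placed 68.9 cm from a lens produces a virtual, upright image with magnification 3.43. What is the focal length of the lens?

m = −d_i/d_o ⇒ d_i = −m·d_o = −(+3.43)·(68.9) = -236.3 cm.
1/f = 1/d_o + 1/d_i = 1/(68.9) + 1/(-236.3) = 0.01028, so f = 97.3 cm.
Since f is positive, the lens is converging.

f = 97.3 cm (converging)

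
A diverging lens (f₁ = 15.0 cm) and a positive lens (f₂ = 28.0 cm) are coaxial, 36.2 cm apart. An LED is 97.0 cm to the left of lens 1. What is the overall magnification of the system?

f₁ = −15.0 cm (diverging).
Lens 1: 1/d_i1 = 1/(-15.0) − 1/(97.0) = -0.07698, so d_i1 = -12.99 cm; m₁ = −d_i1/d_o1 = +0.1339.
d_o2 = 36.2 − (-12.99) = 49.19 cm.
Lens 2: 1/d_i2 = 1/(28.0) − 1/(49.19) = 0.01538, so d_i2 = 65.00 cm; m₂ = −d_i2/d_o2 = -1.321.
m = m₁·m₂ = (+0.1339)(-1.321) = -0.177.

m = -0.177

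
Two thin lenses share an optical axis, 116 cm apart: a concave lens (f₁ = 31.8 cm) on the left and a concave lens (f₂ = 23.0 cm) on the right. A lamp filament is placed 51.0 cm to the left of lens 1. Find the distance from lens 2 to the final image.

Lens 1 is diverging, so f₁ = −31.8 cm.
Lens 1: 1/d_i1 = 1/f₁ − 1/d_o1 = 1/(-31.8) − 1/(51.0) = -0.05105, so d_i1 = -19.59 cm.
The intermediate image is 19.59 cm to the left of lens 1 (virtual), which is 116 − (-19.59) = 135.6 cm to the left of lens 2, so d_o2 = +135.6 cm.
Lens 2 is diverging, so f₂ = −23.0 cm.
Lens 2: 1/d_i2 = 1/f₂ − 1/d_o2 = 1/(-23.0) − 1/(135.6) = -0.05085, so d_i2 = -19.7 cm.
The final image is virtual, 19.7 cm to the left of lens 2 (overall magnification ≈ 0.056).

19.7 cm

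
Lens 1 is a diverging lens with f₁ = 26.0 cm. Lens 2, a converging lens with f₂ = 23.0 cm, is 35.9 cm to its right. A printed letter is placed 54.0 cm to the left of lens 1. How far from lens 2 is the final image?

Lens 1 is diverging, so f₁ = −26.0 cm.
Lens 1: 1/d_i1 = 1/f₁ − 1/d_o1 = 1/(-26.0) − 1/(54.0) = -0.05698, so d_i1 = -17.55 cm.
The intermediate image is 17.55 cm to the left of lens 1 (virtual), which is 35.9 − (-17.55) = 53.45 cm to the left of lens 2, so d_o2 = +53.45 cm.
Lens 2: 1/d_i2 = 1/f₂ − 1/d_o2 = 1/(23.0) − 1/(53.45) = 0.02477, so d_i2 = 40.4 cm.
The final image is real, 40.4 cm to the right of lens 2 (overall magnification ≈ -0.25).

40.4 cm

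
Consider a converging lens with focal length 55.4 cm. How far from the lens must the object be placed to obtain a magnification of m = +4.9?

m = −d_i/d_o ⇒ d_i = −m·d_o.
1/f = 1/d_o + 1/d_i = 1/d_o − 1/(m·d_o) = (1 − 1/m)/d_o, so d_o = f(1 − 1/m) = (55.40)(1 − 1/(+4.9)) = 44.1 cm.

44.1 cm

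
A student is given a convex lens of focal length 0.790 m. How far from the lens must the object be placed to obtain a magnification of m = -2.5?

1.11 m

m = −d_i/d_o ⇒ d_i = −m·d_o.
1/f = 1/d_o + 1/d_i = 1/d_o − 1/(m·d_o) = (1 − 1/m)/d_o, so d_o = f(1 − 1/m) = (0.7900)(1 − 1/(-2.5)) = 1.11 m.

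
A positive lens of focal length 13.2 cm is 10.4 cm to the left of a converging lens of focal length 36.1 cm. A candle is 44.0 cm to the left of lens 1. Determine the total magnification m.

Lens 1: 1/d_i1 = 1/(13.2) − 1/(44.0) = 0.05303, so d_i1 = 18.86 cm; m₁ = −d_i1/d_o1 = -0.4286.
d_o2 = 10.4 − (18.86) = -8.460 cm (virtual object).
Lens 2: 1/d_i2 = 1/(36.1) − 1/(-8.460) = 0.1459, so d_i2 = 6.854 cm; m₂ = −d_i2/d_o2 = +0.8101.
m = m₁·m₂ = (-0.4286)(+0.8101) = -0.347.

m = -0.347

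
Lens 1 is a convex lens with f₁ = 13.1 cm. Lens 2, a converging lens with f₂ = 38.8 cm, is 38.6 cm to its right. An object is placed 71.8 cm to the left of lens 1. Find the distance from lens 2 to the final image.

54.0 cm

Lens 1: 1/d_i1 = 1/f₁ − 1/d_o1 = 1/(13.1) − 1/(71.8) = 0.06241, so d_i1 = 16.02 cm.
The intermediate image is 16.02 cm to the right of lens 1, which is 38.6 − (16.02) = 22.58 cm to the left of lens 2, so d_o2 = +22.58 cm.
Lens 2: 1/d_i2 = 1/f₂ − 1/d_o2 = 1/(38.8) − 1/(22.58) = -0.01851, so d_i2 = -54.0 cm.
The final image is virtual, 54.0 cm to the left of lens 2 (overall magnification ≈ -0.53).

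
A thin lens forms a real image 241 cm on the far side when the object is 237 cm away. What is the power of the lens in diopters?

d_i = +241 cm.
1/f = 1/d_o + 1/d_i = 1/(237) + 1/(241) = 0.008369 cm⁻¹.
f = 119.5 cm = 1.195 m, so P = 1/f = +0.837 D.

P = +0.837 D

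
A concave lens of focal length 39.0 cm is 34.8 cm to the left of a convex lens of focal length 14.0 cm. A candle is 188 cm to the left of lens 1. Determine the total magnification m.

m = -0.0453

f₁ = −39.0 cm (diverging).
Lens 1: 1/d_i1 = 1/(-39.0) − 1/(188) = -0.03096, so d_i1 = -32.30 cm; m₁ = −d_i1/d_o1 = +0.1718.
d_o2 = 34.8 − (-32.30) = 67.10 cm.
Lens 2: 1/d_i2 = 1/(14.0) − 1/(67.10) = 0.05653, so d_i2 = 17.69 cm; m₂ = −d_i2/d_o2 = -0.2637.
m = m₁·m₂ = (+0.1718)(-0.2637) = -0.0453.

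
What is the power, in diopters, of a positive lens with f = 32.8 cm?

P = +3.05 D

f = 32.8 cm = 0.328 m.
P = 1/f = 1/(0.328 m) = +3.05 D.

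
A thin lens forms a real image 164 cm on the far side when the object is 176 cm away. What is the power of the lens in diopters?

d_i = +164 cm.
1/f = 1/d_o + 1/d_i = 1/(176) + 1/(164) = 0.01178 cm⁻¹.
f = 84.89 cm = 0.8489 m, so P = 1/f = +1.18 D.

P = +1.18 D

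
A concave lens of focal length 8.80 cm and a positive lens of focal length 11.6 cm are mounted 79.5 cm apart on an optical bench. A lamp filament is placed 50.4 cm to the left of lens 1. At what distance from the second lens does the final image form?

Lens 1 is diverging, so f₁ = −8.80 cm.
Lens 1: 1/d_i1 = 1/f₁ − 1/d_o1 = 1/(-8.80) − 1/(50.4) = -0.1335, so d_i1 = -7.492 cm.
The intermediate image is 7.492 cm to the left of lens 1 (virtual), which is 79.5 − (-7.492) = 86.99 cm to the left of lens 2, so d_o2 = +86.99 cm.
Lens 2: 1/d_i2 = 1/f₂ − 1/d_o2 = 1/(11.6) − 1/(86.99) = 0.07471, so d_i2 = 13.4 cm.
The final image is real, 13.4 cm to the right of lens 2 (overall magnification ≈ -0.023).

13.4 cm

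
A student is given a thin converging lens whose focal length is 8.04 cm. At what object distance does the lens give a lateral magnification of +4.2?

m = −d_i/d_o ⇒ d_i = −m·d_o.
1/f = 1/d_o + 1/d_i = 1/d_o − 1/(m·d_o) = (1 − 1/m)/d_o, so d_o = f(1 − 1/m) = (8.040)(1 − 1/(+4.2)) = 6.13 cm.

6.13 cm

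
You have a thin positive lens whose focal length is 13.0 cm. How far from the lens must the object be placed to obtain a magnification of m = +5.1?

m = −d_i/d_o ⇒ d_i = −m·d_o.
1/f = 1/d_o + 1/d_i = 1/d_o − 1/(m·d_o) = (1 − 1/m)/d_o, so d_o = f(1 − 1/m) = (13.00)(1 − 1/(+5.1)) = 10.5 cm.

10.5 cm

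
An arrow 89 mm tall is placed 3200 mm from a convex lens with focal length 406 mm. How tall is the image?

12.9 mm

1/d_i = 1/f − 1/d_o = 1/(406.0) − 1/(3200) = 0.002151, so d_i = 465.0 mm.
m = −d_i/d_o = -0.1453.
|h_i| = |m|·h_o = 0.1453 × 89 = 12.9 mm. The image is real, inverted and reduced, on the far side of the lens.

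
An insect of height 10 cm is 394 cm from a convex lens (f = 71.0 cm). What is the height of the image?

1/d_i = 1/f − 1/d_o = 1/(71.00) − 1/(394) = 0.01155, so d_i = 86.61 cm.
m = −d_i/d_o = -0.2198.
|h_i| = |m|·h_o = 0.2198 × 10 = 2.20 cm. The image is real, inverted and reduced, on the far side of the lens.

2.20 cm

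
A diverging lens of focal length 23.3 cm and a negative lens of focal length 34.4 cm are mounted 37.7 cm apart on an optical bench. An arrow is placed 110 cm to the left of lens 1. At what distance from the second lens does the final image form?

Lens 1 is diverging, so f₁ = −23.3 cm.
Lens 1: 1/d_i1 = 1/f₁ − 1/d_o1 = 1/(-23.3) − 1/(110) = -0.05201, so d_i1 = -19.23 cm.
The intermediate image is 19.23 cm to the left of lens 1 (virtual), which is 37.7 − (-19.23) = 56.93 cm to the left of lens 2, so d_o2 = +56.93 cm.
Lens 2 is diverging, so f₂ = −34.4 cm.
Lens 2: 1/d_i2 = 1/f₂ − 1/d_o2 = 1/(-34.4) − 1/(56.93) = -0.04664, so d_i2 = -21.4 cm.
The final image is virtual, 21.4 cm to the left of lens 2 (overall magnification ≈ 0.066).

21.4 cm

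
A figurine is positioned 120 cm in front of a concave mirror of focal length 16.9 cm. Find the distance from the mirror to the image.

19.7 cm

Mirror equation: 1/q = 1/f − 1/p = 1/(16.90) − 1/(120) = 0.05917 − 0.008333 = 0.05084, so q = 19.7 cm.
The image is real, inverted and reduced, in front of the mirror.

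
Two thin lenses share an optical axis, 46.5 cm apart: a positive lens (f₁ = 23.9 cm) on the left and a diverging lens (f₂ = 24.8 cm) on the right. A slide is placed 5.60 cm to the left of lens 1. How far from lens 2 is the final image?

Lens 1: 1/d_i1 = 1/f₁ − 1/d_o1 = 1/(23.9) − 1/(5.60) = -0.1367, so d_i1 = -7.314 cm.
The intermediate image is 7.314 cm to the left of lens 1 (virtual), which is 46.5 − (-7.314) = 53.81 cm to the left of lens 2, so d_o2 = +53.81 cm.
Lens 2 is diverging, so f₂ = −24.8 cm.
Lens 2: 1/d_i2 = 1/f₂ − 1/d_o2 = 1/(-24.8) − 1/(53.81) = -0.05891, so d_i2 = -17.0 cm.
The final image is virtual, 17.0 cm to the left of lens 2 (overall magnification ≈ 0.41).

17.0 cm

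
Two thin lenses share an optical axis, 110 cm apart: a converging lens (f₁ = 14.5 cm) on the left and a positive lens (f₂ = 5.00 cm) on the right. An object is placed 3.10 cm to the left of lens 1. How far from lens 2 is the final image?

5.23 cm

Lens 1: 1/d_i1 = 1/f₁ − 1/d_o1 = 1/(14.5) − 1/(3.10) = -0.2536, so d_i1 = -3.943 cm.
The intermediate image is 3.943 cm to the left of lens 1 (virtual), which is 110 − (-3.943) = 113.9 cm to the left of lens 2, so d_o2 = +113.9 cm.
Lens 2: 1/d_i2 = 1/f₂ − 1/d_o2 = 1/(5.00) − 1/(113.9) = 0.1912, so d_i2 = 5.23 cm.
The final image is real, 5.23 cm to the right of lens 2 (overall magnification ≈ -0.058).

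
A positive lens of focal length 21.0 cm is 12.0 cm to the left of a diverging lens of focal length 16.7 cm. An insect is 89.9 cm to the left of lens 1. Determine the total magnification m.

Lens 1: 1/d_i1 = 1/(21.0) − 1/(89.9) = 0.03650, so d_i1 = 27.40 cm; m₁ = −d_i1/d_o1 = -0.3048.
d_o2 = 12.0 − (27.40) = -15.40 cm (virtual object).
f₂ = −16.7 cm (diverging).
Lens 2: 1/d_i2 = 1/(-16.7) − 1/(-15.40) = 0.005055, so d_i2 = 197.8 cm; m₂ = −d_i2/d_o2 = +12.85.
m = m₁·m₂ = (-0.3048)(+12.85) = -3.92.

m = -3.92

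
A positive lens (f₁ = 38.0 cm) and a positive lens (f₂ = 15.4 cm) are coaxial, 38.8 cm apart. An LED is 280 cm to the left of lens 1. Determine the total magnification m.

m = -0.118

Lens 1: 1/d_i1 = 1/(38.0) − 1/(280) = 0.02274, so d_i1 = 43.97 cm; m₁ = −d_i1/d_o1 = -0.1570.
d_o2 = 38.8 − (43.97) = -5.170 cm (virtual object).
Lens 2: 1/d_i2 = 1/(15.4) − 1/(-5.170) = 0.2584, so d_i2 = 3.871 cm; m₂ = −d_i2/d_o2 = +0.7487.
m = m₁·m₂ = (-0.1570)(+0.7487) = -0.118.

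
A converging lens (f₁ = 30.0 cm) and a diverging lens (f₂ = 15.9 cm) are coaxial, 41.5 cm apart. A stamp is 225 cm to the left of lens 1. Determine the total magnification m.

Lens 1: 1/d_i1 = 1/(30.0) − 1/(225) = 0.02889, so d_i1 = 34.62 cm; m₁ = −d_i1/d_o1 = -0.1539.
d_o2 = 41.5 − (34.62) = 6.880 cm.
f₂ = −15.9 cm (diverging).
Lens 2: 1/d_i2 = 1/(-15.9) − 1/(6.880) = -0.2082, so d_i2 = -4.802 cm; m₂ = −d_i2/d_o2 = +0.6980.
m = m₁·m₂ = (-0.1539)(+0.6980) = -0.107.

m = -0.107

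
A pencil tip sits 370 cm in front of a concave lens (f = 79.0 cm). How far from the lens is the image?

65.1 cm

For a concave lens, f = -79.0 cm.
Lens equation: 1/s_i = 1/f − 1/s_o = 1/(-79.00) − 1/(370) = -0.01266 − 0.002703 = -0.01536, so s_i = -65.1 cm.
The image is virtual, upright and reduced, on the same side as the object.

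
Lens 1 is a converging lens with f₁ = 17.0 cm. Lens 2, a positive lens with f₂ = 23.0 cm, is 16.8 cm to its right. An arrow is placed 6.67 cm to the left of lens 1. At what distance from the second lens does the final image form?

134 cm

Lens 1: 1/d_i1 = 1/f₁ − 1/d_o1 = 1/(17.0) − 1/(6.67) = -0.09110, so d_i1 = -10.98 cm.
The intermediate image is 10.98 cm to the left of lens 1 (virtual), which is 16.8 − (-10.98) = 27.78 cm to the left of lens 2, so d_o2 = +27.78 cm.
Lens 2: 1/d_i2 = 1/f₂ − 1/d_o2 = 1/(23.0) − 1/(27.78) = 0.007481, so d_i2 = 134 cm.
The final image is real, 134 cm to the right of lens 2 (overall magnification ≈ -7.9).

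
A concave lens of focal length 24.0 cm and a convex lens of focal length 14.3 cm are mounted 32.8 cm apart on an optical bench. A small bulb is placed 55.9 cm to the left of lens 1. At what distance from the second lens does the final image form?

Lens 1 is diverging, so f₁ = −24.0 cm.
Lens 1: 1/d_i1 = 1/f₁ − 1/d_o1 = 1/(-24.0) − 1/(55.9) = -0.05956, so d_i1 = -16.79 cm.
The intermediate image is 16.79 cm to the left of lens 1 (virtual), which is 32.8 − (-16.79) = 49.59 cm to the left of lens 2, so d_o2 = +49.59 cm.
Lens 2: 1/d_i2 = 1/f₂ − 1/d_o2 = 1/(14.3) − 1/(49.59) = 0.04976, so d_i2 = 20.1 cm.
The final image is real, 20.1 cm to the right of lens 2 (overall magnification ≈ -0.12).

20.1 cm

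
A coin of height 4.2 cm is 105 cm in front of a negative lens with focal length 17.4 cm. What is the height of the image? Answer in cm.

For a negative lens, f = -17.4 cm.
1/d_i = 1/f − 1/d_o = 1/(-17.40) − 1/(105) = -0.06700, so d_i = -14.93 cm.
m = −d_i/d_o = +0.1422.
|h_i| = |m|·h_o = 0.1422 × 4.2 = 0.597 cm. The image is virtual, upright and reduced, on the same side as the object.

0.597 cm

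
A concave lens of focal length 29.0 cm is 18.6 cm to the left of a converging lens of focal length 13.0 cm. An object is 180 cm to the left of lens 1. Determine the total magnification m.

m = -0.0590

f₁ = −29.0 cm (diverging).
Lens 1: 1/d_i1 = 1/(-29.0) − 1/(180) = -0.04004, so d_i1 = -24.98 cm; m₁ = −d_i1/d_o1 = +0.1388.
d_o2 = 18.6 − (-24.98) = 43.58 cm.
Lens 2: 1/d_i2 = 1/(13.0) − 1/(43.58) = 0.05398, so d_i2 = 18.53 cm; m₂ = −d_i2/d_o2 = -0.4251.
m = m₁·m₂ = (+0.1388)(-0.4251) = -0.0590.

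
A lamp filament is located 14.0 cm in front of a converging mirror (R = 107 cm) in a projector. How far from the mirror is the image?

f = R/2 = 107/2 = 53.50 cm.
Mirror equation: 1/d_i = 1/f − 1/d_o = 1/(53.50) − 1/(14.0) = 0.01869 − 0.07143 = -0.05274, so d_i = -19.0 cm.
The image is virtual, upright and enlarged, behind the mirror.

19.0 cm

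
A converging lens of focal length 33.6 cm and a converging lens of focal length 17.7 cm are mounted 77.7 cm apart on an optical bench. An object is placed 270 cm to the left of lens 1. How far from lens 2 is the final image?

32.2 cm

Lens 1: 1/d_i1 = 1/f₁ − 1/d_o1 = 1/(33.6) − 1/(270) = 0.02606, so d_i1 = 38.38 cm.
The intermediate image is 38.38 cm to the right of lens 1, which is 77.7 − (38.38) = 39.32 cm to the left of lens 2, so d_o2 = +39.32 cm.
Lens 2: 1/d_i2 = 1/f₂ − 1/d_o2 = 1/(17.7) − 1/(39.32) = 0.03106, so d_i2 = 32.2 cm.
The final image is real, 32.2 cm to the right of lens 2 (overall magnification ≈ 0.12).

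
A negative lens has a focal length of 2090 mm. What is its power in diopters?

For a negative lens, f = −2090 mm.
f = -209 cm = -2.09 m.
P = 1/f = 1/(-2.09 m) = -0.478 D.

P = -0.478 D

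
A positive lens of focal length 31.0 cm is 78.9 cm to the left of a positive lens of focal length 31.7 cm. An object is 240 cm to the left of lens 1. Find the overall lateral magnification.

Lens 1: 1/d_i1 = 1/(31.0) − 1/(240) = 0.02809, so d_i1 = 35.60 cm; m₁ = −d_i1/d_o1 = -0.1483.
d_o2 = 78.9 − (35.60) = 43.30 cm.
Lens 2: 1/d_i2 = 1/(31.7) − 1/(43.30) = 0.008451, so d_i2 = 118.3 cm; m₂ = −d_i2/d_o2 = -2.733.
m = m₁·m₂ = (-0.1483)(-2.733) = +0.405.

m = +0.405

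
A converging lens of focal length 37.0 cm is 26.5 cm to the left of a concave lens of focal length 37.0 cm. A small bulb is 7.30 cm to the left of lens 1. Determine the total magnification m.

m = +0.635

Lens 1: 1/d_i1 = 1/(37.0) − 1/(7.30) = -0.1100, so d_i1 = -9.094 cm; m₁ = −d_i1/d_o1 = +1.246.
d_o2 = 26.5 − (-9.094) = 35.59 cm.
f₂ = −37.0 cm (diverging).
Lens 2: 1/d_i2 = 1/(-37.0) − 1/(35.59) = -0.05512, so d_i2 = -18.14 cm; m₂ = −d_i2/d_o2 = +0.5097.
m = m₁·m₂ = (+1.246)(+0.5097) = +0.635.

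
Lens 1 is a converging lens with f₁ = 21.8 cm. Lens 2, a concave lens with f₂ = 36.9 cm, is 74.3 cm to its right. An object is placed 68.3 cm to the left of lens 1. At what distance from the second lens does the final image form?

19.7 cm

Lens 1: 1/d_i1 = 1/f₁ − 1/d_o1 = 1/(21.8) − 1/(68.3) = 0.03123, so d_i1 = 32.02 cm.
The intermediate image is 32.02 cm to the right of lens 1, which is 74.3 − (32.02) = 42.28 cm to the left of lens 2, so d_o2 = +42.28 cm.
Lens 2 is diverging, so f₂ = −36.9 cm.
Lens 2: 1/d_i2 = 1/f₂ − 1/d_o2 = 1/(-36.9) − 1/(42.28) = -0.05075, so d_i2 = -19.7 cm.
The final image is virtual, 19.7 cm to the left of lens 2 (overall magnification ≈ -0.22).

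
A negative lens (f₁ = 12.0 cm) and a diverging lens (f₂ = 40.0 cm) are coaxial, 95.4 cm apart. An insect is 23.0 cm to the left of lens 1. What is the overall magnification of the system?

f₁ = −12.0 cm (diverging).
Lens 1: 1/d_i1 = 1/(-12.0) − 1/(23.0) = -0.1268, so d_i1 = -7.886 cm; m₁ = −d_i1/d_o1 = +0.3429.
d_o2 = 95.4 − (-7.886) = 103.3 cm.
f₂ = −40.0 cm (diverging).
Lens 2: 1/d_i2 = 1/(-40.0) − 1/(103.3) = -0.03468, so d_i2 = -28.83 cm; m₂ = −d_i2/d_o2 = +0.2791.
m = m₁·m₂ = (+0.3429)(+0.2791) = +0.0957.

m = +0.0957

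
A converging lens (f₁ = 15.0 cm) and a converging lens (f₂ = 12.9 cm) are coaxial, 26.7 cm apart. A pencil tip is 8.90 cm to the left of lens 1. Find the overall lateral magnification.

m = -0.889

Lens 1: 1/d_i1 = 1/(15.0) − 1/(8.90) = -0.04569, so d_i1 = -21.89 cm; m₁ = −d_i1/d_o1 = +2.460.
d_o2 = 26.7 − (-21.89) = 48.59 cm.
Lens 2: 1/d_i2 = 1/(12.9) − 1/(48.59) = 0.05694, so d_i2 = 17.56 cm; m₂ = −d_i2/d_o2 = -0.3614.
m = m₁·m₂ = (+2.460)(-0.3614) = -0.889.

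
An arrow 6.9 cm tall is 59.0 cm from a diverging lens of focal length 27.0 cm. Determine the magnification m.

For a diverging lens, f = -27.0 cm.
1/d_i = 1/f − 1/d_o = 1/(-27.00) − 1/(59.0) = -0.05399, so d_i = -18.52 cm.
m = −d_i/d_o = −(-18.52)/(59.0) = +0.314.
The image is virtual, upright and reduced, on the same side as the object.

m = +0.314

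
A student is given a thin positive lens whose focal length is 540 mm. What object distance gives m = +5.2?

436 mm

m = −d_i/d_o ⇒ d_i = −m·d_o.
1/f = 1/d_o + 1/d_i = 1/d_o − 1/(m·d_o) = (1 − 1/m)/d_o, so d_o = f(1 − 1/m) = (540.0)(1 − 1/(+5.2)) = 436 mm.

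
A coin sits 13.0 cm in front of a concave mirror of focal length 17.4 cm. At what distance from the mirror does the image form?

51.4 cm

Mirror equation: 1/d_i = 1/f − 1/d_o = 1/(17.40) − 1/(13.0) = 0.05747 − 0.07692 = -0.01945, so d_i = -51.4 cm.
The image is virtual, upright and enlarged, behind the mirror.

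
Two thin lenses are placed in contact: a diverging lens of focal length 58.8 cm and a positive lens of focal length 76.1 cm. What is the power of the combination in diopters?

P = -0.387 D

P₁ = 1/f₁ = 1/(-0.588 m) = -1.701 D; P₂ = 1/f₂ = 1/(0.761 m) = +1.314 D.
For thin lenses in contact, P = P₁ + P₂ = (-1.701) + (+1.314) = -0.387 D.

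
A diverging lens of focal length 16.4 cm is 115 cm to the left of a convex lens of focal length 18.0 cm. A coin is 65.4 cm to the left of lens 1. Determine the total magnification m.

f₁ = −16.4 cm (diverging).
Lens 1: 1/d_i1 = 1/(-16.4) − 1/(65.4) = -0.07627, so d_i1 = -13.11 cm; m₁ = −d_i1/d_o1 = +0.2005.
d_o2 = 115 − (-13.11) = 128.1 cm.
Lens 2: 1/d_i2 = 1/(18.0) − 1/(128.1) = 0.04775, so d_i2 = 20.94 cm; m₂ = −d_i2/d_o2 = -0.1635.
m = m₁·m₂ = (+0.2005)(-0.1635) = -0.0328.

m = -0.0328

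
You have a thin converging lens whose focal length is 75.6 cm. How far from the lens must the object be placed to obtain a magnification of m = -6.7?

86.9 cm

m = −d_i/d_o ⇒ d_i = −m·d_o.
1/f = 1/d_o + 1/d_i = 1/d_o − 1/(m·d_o) = (1 − 1/m)/d_o, so d_o = f(1 − 1/m) = (75.60)(1 − 1/(-6.7)) = 86.9 cm.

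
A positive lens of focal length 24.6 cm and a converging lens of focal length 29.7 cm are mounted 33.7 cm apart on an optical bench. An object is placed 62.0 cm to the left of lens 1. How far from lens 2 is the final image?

Lens 1: 1/d_i1 = 1/f₁ − 1/d_o1 = 1/(24.6) − 1/(62.0) = 0.02452, so d_i1 = 40.78 cm.
The intermediate image is 40.78 cm to the right of lens 1, which lies 7.080 cm to the right of lens 2 — a virtual object — so d_o2 = −7.080 cm.
Lens 2: 1/d_i2 = 1/f₂ − 1/d_o2 = 1/(29.7) − 1/(-7.080) = 0.1749, so d_i2 = 5.72 cm.
The final image is real, 5.72 cm to the right of lens 2 (overall magnification ≈ -0.53).

5.72 cm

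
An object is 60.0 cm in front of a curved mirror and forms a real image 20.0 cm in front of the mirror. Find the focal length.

f = 15.0 cm (concave)

Real image ⇒ d_i = +20.0 cm.
1/f = 1/d_o + 1/d_i = 1/(60.0) + 1/(20.0) = 0.06667, so f = 15.0 cm.
Since f is positive, the curved mirror is concave.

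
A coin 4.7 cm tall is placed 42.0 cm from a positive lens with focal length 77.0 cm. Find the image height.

10.3 cm

1/d_i = 1/f − 1/d_o = 1/(77.00) − 1/(42.0) = -0.01082, so d_i = -92.40 cm.
m = −d_i/d_o = +2.200.
|h_i| = |m|·h_o = 2.200 × 4.7 = 10.3 cm. The image is virtual, upright and enlarged, on the same side as the object.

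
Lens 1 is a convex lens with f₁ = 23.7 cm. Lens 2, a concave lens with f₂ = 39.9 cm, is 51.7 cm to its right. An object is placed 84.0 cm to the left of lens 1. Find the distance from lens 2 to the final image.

Lens 1: 1/d_i1 = 1/f₁ − 1/d_o1 = 1/(23.7) − 1/(84.0) = 0.03029, so d_i1 = 33.01 cm.
The intermediate image is 33.01 cm to the right of lens 1, which is 51.7 − (33.01) = 18.69 cm to the left of lens 2, so d_o2 = +18.69 cm.
Lens 2 is diverging, so f₂ = −39.9 cm.
Lens 2: 1/d_i2 = 1/f₂ − 1/d_o2 = 1/(-39.9) − 1/(18.69) = -0.07857, so d_i2 = -12.7 cm.
The final image is virtual, 12.7 cm to the left of lens 2 (overall magnification ≈ -0.27).

12.7 cm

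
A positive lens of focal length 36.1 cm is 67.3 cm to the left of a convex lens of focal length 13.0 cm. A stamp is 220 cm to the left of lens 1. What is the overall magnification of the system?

Lens 1: 1/d_i1 = 1/(36.1) − 1/(220) = 0.02316, so d_i1 = 43.19 cm; m₁ = −d_i1/d_o1 = -0.1963.
d_o2 = 67.3 − (43.19) = 24.11 cm.
Lens 2: 1/d_i2 = 1/(13.0) − 1/(24.11) = 0.03545, so d_i2 = 28.21 cm; m₂ = −d_i2/d_o2 = -1.170.
m = m₁·m₂ = (-0.1963)(-1.170) = +0.230.

m = +0.230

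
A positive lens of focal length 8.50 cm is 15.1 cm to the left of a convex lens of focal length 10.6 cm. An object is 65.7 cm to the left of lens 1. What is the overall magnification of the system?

m = -0.299

Lens 1: 1/d_i1 = 1/(8.50) − 1/(65.7) = 0.1024, so d_i1 = 9.763 cm; m₁ = −d_i1/d_o1 = -0.1486.
d_o2 = 15.1 − (9.763) = 5.337 cm.
Lens 2: 1/d_i2 = 1/(10.6) − 1/(5.337) = -0.09303, so d_i2 = -10.75 cm; m₂ = −d_i2/d_o2 = +2.014.
m = m₁·m₂ = (-0.1486)(+2.014) = -0.299.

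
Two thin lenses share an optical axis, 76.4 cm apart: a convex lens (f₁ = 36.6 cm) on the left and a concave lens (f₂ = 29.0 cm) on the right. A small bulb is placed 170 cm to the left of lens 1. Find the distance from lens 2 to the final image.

Lens 1: 1/d_i1 = 1/f₁ − 1/d_o1 = 1/(36.6) − 1/(170) = 0.02144, so d_i1 = 46.64 cm.
The intermediate image is 46.64 cm to the right of lens 1, which is 76.4 − (46.64) = 29.76 cm to the left of lens 2, so d_o2 = +29.76 cm.
Lens 2 is diverging, so f₂ = −29.0 cm.
Lens 2: 1/d_i2 = 1/f₂ − 1/d_o2 = 1/(-29.0) − 1/(29.76) = -0.06808, so d_i2 = -14.7 cm.
The final image is virtual, 14.7 cm to the left of lens 2 (overall magnification ≈ -0.14).

14.7 cm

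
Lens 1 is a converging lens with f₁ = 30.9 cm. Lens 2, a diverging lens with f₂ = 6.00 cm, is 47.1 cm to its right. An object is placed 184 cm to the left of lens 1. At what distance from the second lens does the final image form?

3.74 cm

Lens 1: 1/d_i1 = 1/f₁ − 1/d_o1 = 1/(30.9) − 1/(184) = 0.02693, so d_i1 = 37.14 cm.
The intermediate image is 37.14 cm to the right of lens 1, which is 47.1 − (37.14) = 9.960 cm to the left of lens 2, so d_o2 = +9.960 cm.
Lens 2 is diverging, so f₂ = −6.00 cm.
Lens 2: 1/d_i2 = 1/f₂ − 1/d_o2 = 1/(-6.00) − 1/(9.960) = -0.2671, so d_i2 = -3.74 cm.
The final image is virtual, 3.74 cm to the left of lens 2 (overall magnification ≈ -0.076).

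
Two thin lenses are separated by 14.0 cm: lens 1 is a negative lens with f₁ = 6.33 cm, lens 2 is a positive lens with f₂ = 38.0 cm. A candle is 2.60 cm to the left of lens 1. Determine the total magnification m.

f₁ = −6.33 cm (diverging).
Lens 1: 1/d_i1 = 1/(-6.33) − 1/(2.60) = -0.5426, so d_i1 = -1.843 cm; m₁ = −d_i1/d_o1 = +0.7088.
d_o2 = 14.0 − (-1.843) = 15.84 cm.
Lens 2: 1/d_i2 = 1/(38.0) − 1/(15.84) = -0.03682, so d_i2 = -27.16 cm; m₂ = −d_i2/d_o2 = +1.715.
m = m₁·m₂ = (+0.7088)(+1.715) = +1.22.

m = +1.22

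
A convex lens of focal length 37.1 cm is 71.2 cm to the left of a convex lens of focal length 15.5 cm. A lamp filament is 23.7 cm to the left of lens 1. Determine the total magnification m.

Lens 1: 1/d_i1 = 1/(37.1) − 1/(23.7) = -0.01524, so d_i1 = -65.62 cm; m₁ = −d_i1/d_o1 = +2.769.
d_o2 = 71.2 − (-65.62) = 136.8 cm.
Lens 2: 1/d_i2 = 1/(15.5) − 1/(136.8) = 0.05721, so d_i2 = 17.48 cm; m₂ = −d_i2/d_o2 = -0.1278.
m = m₁·m₂ = (+2.769)(-0.1278) = -0.354.

m = -0.354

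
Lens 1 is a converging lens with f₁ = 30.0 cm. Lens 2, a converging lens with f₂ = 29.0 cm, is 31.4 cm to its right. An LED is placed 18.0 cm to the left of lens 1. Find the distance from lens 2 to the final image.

Lens 1: 1/d_i1 = 1/f₁ − 1/d_o1 = 1/(30.0) − 1/(18.0) = -0.02222, so d_i1 = -45.00 cm.
The intermediate image is 45.00 cm to the left of lens 1 (virtual), which is 31.4 − (-45.00) = 76.40 cm to the left of lens 2, so d_o2 = +76.40 cm.
Lens 2: 1/d_i2 = 1/f₂ − 1/d_o2 = 1/(29.0) − 1/(76.40) = 0.02139, so d_i2 = 46.7 cm.
The final image is real, 46.7 cm to the right of lens 2 (overall magnification ≈ -1.5).

46.7 cm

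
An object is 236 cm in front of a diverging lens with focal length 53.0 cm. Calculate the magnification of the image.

m = +0.183

For a diverging lens, f = -53.0 cm.
1/d_i = 1/f − 1/d_o = 1/(-53.00) − 1/(236) = -0.02311, so d_i = -43.28 cm.
m = −d_i/d_o = −(-43.28)/(236) = +0.183.
The image is virtual, upright and reduced, on the same side as the object.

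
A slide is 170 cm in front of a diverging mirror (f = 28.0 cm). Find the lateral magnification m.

m = +0.141

For a diverging mirror, f = -28.0 cm.
1/d_i = 1/f − 1/d_o = 1/(-28.00) − 1/(170) = -0.04160, so d_i = -24.04 cm.
m = −d_i/d_o = −(-24.04)/(170) = +0.141.
The image is virtual, upright and reduced, behind the mirror.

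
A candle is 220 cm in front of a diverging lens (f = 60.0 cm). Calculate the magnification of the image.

For a diverging lens, f = -60.0 cm.
1/d_i = 1/f − 1/d_o = 1/(-60.00) − 1/(220) = -0.02121, so d_i = -47.14 cm.
m = −d_i/d_o = −(-47.14)/(220) = +0.214.
The image is virtual, upright and reduced, on the same side as the object.

m = +0.214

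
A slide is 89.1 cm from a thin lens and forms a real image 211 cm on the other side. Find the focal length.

f = 62.6 cm (converging)

Real image ⇒ d_i = +211 cm.
1/f = 1/d_o + 1/d_i = 1/(89.1) + 1/(211) = 0.01596, so f = 62.6 cm.
Since f is positive, the thin lens is converging.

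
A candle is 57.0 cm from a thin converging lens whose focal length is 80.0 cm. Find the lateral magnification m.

m = +3.48

1/d_i = 1/f − 1/d_o = 1/(80.00) − 1/(57.0) = -0.005044, so d_i = -198.3 cm.
m = −d_i/d_o = −(-198.3)/(57.0) = +3.48.
The image is virtual, upright and enlarged, on the same side as the object.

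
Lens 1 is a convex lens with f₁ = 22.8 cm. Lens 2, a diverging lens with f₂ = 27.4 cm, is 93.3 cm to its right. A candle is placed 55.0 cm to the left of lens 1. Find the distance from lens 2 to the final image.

18.2 cm

Lens 1: 1/d_i1 = 1/f₁ − 1/d_o1 = 1/(22.8) − 1/(55.0) = 0.02568, so d_i1 = 38.94 cm.
The intermediate image is 38.94 cm to the right of lens 1, which is 93.3 − (38.94) = 54.36 cm to the left of lens 2, so d_o2 = +54.36 cm.
Lens 2 is diverging, so f₂ = −27.4 cm.
Lens 2: 1/d_i2 = 1/f₂ − 1/d_o2 = 1/(-27.4) − 1/(54.36) = -0.05489, so d_i2 = -18.2 cm.
The final image is virtual, 18.2 cm to the left of lens 2 (overall magnification ≈ -0.24).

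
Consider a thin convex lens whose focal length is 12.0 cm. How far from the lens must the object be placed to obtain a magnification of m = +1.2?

m = −d_i/d_o ⇒ d_i = −m·d_o.
1/f = 1/d_o + 1/d_i = 1/d_o − 1/(m·d_o) = (1 − 1/m)/d_o, so d_o = f(1 − 1/m) = (12.00)(1 − 1/(+1.2)) = 2.00 cm.

2.00 cm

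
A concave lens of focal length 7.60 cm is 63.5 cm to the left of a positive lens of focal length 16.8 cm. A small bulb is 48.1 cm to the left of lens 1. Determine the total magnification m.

f₁ = −7.60 cm (diverging).
Lens 1: 1/d_i1 = 1/(-7.60) − 1/(48.1) = -0.1524, so d_i1 = -6.563 cm; m₁ = −d_i1/d_o1 = +0.1364.
d_o2 = 63.5 − (-6.563) = 70.06 cm.
Lens 2: 1/d_i2 = 1/(16.8) − 1/(70.06) = 0.04525, so d_i2 = 22.10 cm; m₂ = −d_i2/d_o2 = -0.3154.
m = m₁·m₂ = (+0.1364)(-0.3154) = -0.0430.

m = -0.0430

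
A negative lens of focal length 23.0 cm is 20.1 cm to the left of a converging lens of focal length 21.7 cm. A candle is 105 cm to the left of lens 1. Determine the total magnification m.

m = -0.226

f₁ = −23.0 cm (diverging).
Lens 1: 1/d_i1 = 1/(-23.0) − 1/(105) = -0.05300, so d_i1 = -18.87 cm; m₁ = −d_i1/d_o1 = +0.1797.
d_o2 = 20.1 − (-18.87) = 38.97 cm.
Lens 2: 1/d_i2 = 1/(21.7) − 1/(38.97) = 0.02042, so d_i2 = 48.97 cm; m₂ = −d_i2/d_o2 = -1.257.
m = m₁·m₂ = (+0.1797)(-1.257) = -0.226.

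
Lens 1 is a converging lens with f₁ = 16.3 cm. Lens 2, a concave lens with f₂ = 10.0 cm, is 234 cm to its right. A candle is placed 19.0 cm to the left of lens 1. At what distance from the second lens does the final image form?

9.23 cm

Lens 1: 1/d_i1 = 1/f₁ − 1/d_o1 = 1/(16.3) − 1/(19.0) = 0.008718, so d_i1 = 114.7 cm.
The intermediate image is 114.7 cm to the right of lens 1, which is 234 − (114.7) = 119.3 cm to the left of lens 2, so d_o2 = +119.3 cm.
Lens 2 is diverging, so f₂ = −10.0 cm.
Lens 2: 1/d_i2 = 1/f₂ − 1/d_o2 = 1/(-10.0) − 1/(119.3) = -0.1084, so d_i2 = -9.23 cm.
The final image is virtual, 9.23 cm to the left of lens 2 (overall magnification ≈ -0.47).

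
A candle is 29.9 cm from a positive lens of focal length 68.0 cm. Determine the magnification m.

1/d_i = 1/f − 1/d_o = 1/(68.00) − 1/(29.9) = -0.01874, so d_i = -53.36 cm.
m = −d_i/d_o = −(-53.36)/(29.9) = +1.78.
The image is virtual, upright and enlarged, on the same side as the object.

m = +1.78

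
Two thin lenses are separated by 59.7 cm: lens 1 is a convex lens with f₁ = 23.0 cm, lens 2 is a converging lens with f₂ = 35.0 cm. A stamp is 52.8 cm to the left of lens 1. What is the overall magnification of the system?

m = -1.68

Lens 1: 1/d_i1 = 1/(23.0) − 1/(52.8) = 0.02454, so d_i1 = 40.75 cm; m₁ = −d_i1/d_o1 = -0.7718.
d_o2 = 59.7 − (40.75) = 18.95 cm.
Lens 2: 1/d_i2 = 1/(35.0) − 1/(18.95) = -0.02420, so d_i2 = -41.32 cm; m₂ = −d_i2/d_o2 = +2.181.
m = m₁·m₂ = (-0.7718)(+2.181) = -1.68.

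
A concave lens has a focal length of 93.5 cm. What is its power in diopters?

For a concave lens, f = −93.5 cm.
f = -93.5 cm = -0.935 m.
P = 1/f = 1/(-0.935 m) = -1.07 D.

P = -1.07 D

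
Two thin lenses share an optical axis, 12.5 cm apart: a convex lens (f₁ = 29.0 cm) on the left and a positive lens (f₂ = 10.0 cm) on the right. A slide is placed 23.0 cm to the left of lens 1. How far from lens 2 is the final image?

Lens 1: 1/d_i1 = 1/f₁ − 1/d_o1 = 1/(29.0) − 1/(23.0) = -0.008996, so d_i1 = -111.2 cm.
The intermediate image is 111.2 cm to the left of lens 1 (virtual), which is 12.5 − (-111.2) = 123.7 cm to the left of lens 2, so d_o2 = +123.7 cm.
Lens 2: 1/d_i2 = 1/f₂ − 1/d_o2 = 1/(10.0) − 1/(123.7) = 0.09192, so d_i2 = 10.9 cm.
The final image is real, 10.9 cm to the right of lens 2 (overall magnification ≈ -0.43).

10.9 cm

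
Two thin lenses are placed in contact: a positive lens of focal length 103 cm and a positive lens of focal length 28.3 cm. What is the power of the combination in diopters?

P = +4.50 D

P₁ = 1/f₁ = 1/(1.03 m) = +0.9709 D; P₂ = 1/f₂ = 1/(0.283 m) = +3.534 D.
For thin lenses in contact, P = P₁ + P₂ = (+0.9709) + (+3.534) = +4.50 D.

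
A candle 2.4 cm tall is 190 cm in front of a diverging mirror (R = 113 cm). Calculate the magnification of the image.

m = +0.229

f = R/2 = 113/2 = 56.50 cm; for a diverging mirror, f = -56.50 cm.
1/d_i = 1/f − 1/d_o = 1/(-56.50) − 1/(190) = -0.02296, so d_i = -43.55 cm.
m = −d_i/d_o = −(-43.55)/(190) = +0.229.
The image is virtual, upright and reduced, behind the mirror.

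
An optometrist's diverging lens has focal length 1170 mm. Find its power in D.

P = -0.855 D

For a diverging lens, f = −1170 mm.
f = -117 cm = -1.17 m.
P = 1/f = 1/(-1.17 m) = -0.855 D.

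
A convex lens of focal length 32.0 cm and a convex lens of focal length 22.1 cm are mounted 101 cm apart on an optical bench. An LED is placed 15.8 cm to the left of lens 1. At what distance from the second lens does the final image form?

Lens 1: 1/d_i1 = 1/f₁ − 1/d_o1 = 1/(32.0) − 1/(15.8) = -0.03204, so d_i1 = -31.21 cm.
The intermediate image is 31.21 cm to the left of lens 1 (virtual), which is 101 − (-31.21) = 132.2 cm to the left of lens 2, so d_o2 = +132.2 cm.
Lens 2: 1/d_i2 = 1/f₂ − 1/d_o2 = 1/(22.1) − 1/(132.2) = 0.03768, so d_i2 = 26.5 cm.
The final image is real, 26.5 cm to the right of lens 2 (overall magnification ≈ -0.40).

26.5 cm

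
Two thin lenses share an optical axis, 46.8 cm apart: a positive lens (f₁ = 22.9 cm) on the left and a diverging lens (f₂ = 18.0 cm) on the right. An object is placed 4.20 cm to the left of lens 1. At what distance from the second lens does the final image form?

13.4 cm

Lens 1: 1/d_i1 = 1/f₁ − 1/d_o1 = 1/(22.9) − 1/(4.20) = -0.1944, so d_i1 = -5.143 cm.
The intermediate image is 5.143 cm to the left of lens 1 (virtual), which is 46.8 − (-5.143) = 51.94 cm to the left of lens 2, so d_o2 = +51.94 cm.
Lens 2 is diverging, so f₂ = −18.0 cm.
Lens 2: 1/d_i2 = 1/f₂ − 1/d_o2 = 1/(-18.0) − 1/(51.94) = -0.07481, so d_i2 = -13.4 cm.
The final image is virtual, 13.4 cm to the left of lens 2 (overall magnification ≈ 0.32).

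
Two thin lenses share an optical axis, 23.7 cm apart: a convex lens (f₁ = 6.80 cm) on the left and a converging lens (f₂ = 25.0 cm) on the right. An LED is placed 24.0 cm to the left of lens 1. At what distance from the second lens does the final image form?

Lens 1: 1/d_i1 = 1/f₁ − 1/d_o1 = 1/(6.80) − 1/(24.0) = 0.1054, so d_i1 = 9.488 cm.
The intermediate image is 9.488 cm to the right of lens 1, which is 23.7 − (9.488) = 14.21 cm to the left of lens 2, so d_o2 = +14.21 cm.
Lens 2: 1/d_i2 = 1/f₂ − 1/d_o2 = 1/(25.0) − 1/(14.21) = -0.03037, so d_i2 = -32.9 cm.
The final image is virtual, 32.9 cm to the left of lens 2 (overall magnification ≈ -0.92).

32.9 cm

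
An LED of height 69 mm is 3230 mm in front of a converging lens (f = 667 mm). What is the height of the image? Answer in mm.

1/d_i = 1/f − 1/d_o = 1/(667.0) − 1/(3230) = 0.001190, so d_i = 840.6 mm.
m = −d_i/d_o = -0.2602.
|h_i| = |m|·h_o = 0.2602 × 69 = 18.0 mm. The image is real, inverted and reduced, on the far side of the lens.

18.0 mm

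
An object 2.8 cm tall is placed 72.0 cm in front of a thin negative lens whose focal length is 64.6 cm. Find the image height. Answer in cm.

1.32 cm

For a negative lens, f = -64.6 cm.
1/d_i = 1/f − 1/d_o = 1/(-64.60) − 1/(72.0) = -0.02937, so d_i = -34.05 cm.
m = −d_i/d_o = +0.4729.
|h_i| = |m|·h_o = 0.4729 × 2.8 = 1.32 cm. The image is virtual, upright and reduced, on the same side as the object.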